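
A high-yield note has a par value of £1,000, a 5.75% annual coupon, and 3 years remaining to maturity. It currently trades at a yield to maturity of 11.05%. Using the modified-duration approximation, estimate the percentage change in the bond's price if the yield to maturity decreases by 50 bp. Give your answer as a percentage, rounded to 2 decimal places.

+1.27%

Periodic yield y = 0.1105. Modified duration first:
  t   CF        PV=CF/(1+0.1105)^t    t·PV
  1        57.50        51.7785        51.7785
  2        57.50        46.6263        93.2525
  3     1,057.50       772.1909     2,316.5727
  Σ                    870.5957     2,461.6038
P = 870.5957; D_Mac = 2.82749 yrs; D_mod = 2.82749/(1+0.1105) = 2.54614 yrs.
ΔP/P ≈ -D_mod · Δy = -2.54614 × (-0.005) = +0.012731 = +1.2731%.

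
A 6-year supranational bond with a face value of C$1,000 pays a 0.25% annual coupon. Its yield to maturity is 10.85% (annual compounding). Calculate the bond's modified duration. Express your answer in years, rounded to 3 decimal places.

Periodic yield y = 0.1085. First find Macaulay duration:
  t   CF        PV=CF/(1+0.1085)^t    t·PV
  1         2.50         2.2553         2.2553
  2         2.50         2.0346         4.0691
  3         2.50         1.8354         5.5062
  4         2.50         1.6558         6.6230
  5         2.50         1.4937         7.4685
  6     1,002.50       540.3438     3,242.0630
  Σ                    549.6185     3,267.9851
P = 549.6185; Macaulay duration = 3,267.9851 / 549.6185 = 5.94591 years.
Modified duration = D_Mac / (1 + y) = 5.94591 / 1.1085 = 5.36393 years.

5.364 years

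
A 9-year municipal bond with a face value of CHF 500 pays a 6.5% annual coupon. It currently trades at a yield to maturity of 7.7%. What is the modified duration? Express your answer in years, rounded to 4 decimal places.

6.5013 years

Periodic yield y = 0.077. First find Macaulay duration:
  t   CF        PV=CF/(1+0.077)^t    t·PV
  1        32.50        30.1764        30.1764
  2        32.50        28.0190        56.0379
  3        32.50        26.0157        78.0472
  4        32.50        24.1558        96.6230
  5        32.50        22.4287       112.1437
  6        32.50        20.8252       124.9512
  7        32.50        19.3363       135.3541
  8        32.50        17.9539       143.6308
  9       532.50       273.1356     2,458.2202
  Σ                    462.0465     3,235.1847
P = 462.0465; Macaulay duration = 3,235.1847 / 462.0465 = 7.00186 years.
Modified duration = D_Mac / (1 + y) = 7.00186 / 1.077 = 6.50126 years.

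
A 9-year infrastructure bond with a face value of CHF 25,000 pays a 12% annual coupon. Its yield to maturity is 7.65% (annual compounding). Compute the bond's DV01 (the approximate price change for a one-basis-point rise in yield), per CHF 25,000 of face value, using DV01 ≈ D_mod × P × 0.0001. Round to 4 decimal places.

Periodic yield y = 0.0765.
  t   CF        PV=CF/(1+0.0765)^t    t·PV
  1     3,000.00     2,786.8091     2,786.8091
  2     3,000.00     2,588.7683     5,177.5367
  3     3,000.00     2,404.8010     7,214.4031
  4     3,000.00     2,233.9071     8,935.6286
  5     3,000.00     2,075.1576    10,375.7880
  6     3,000.00     1,927.6894    11,566.1361
  7     3,000.00     1,790.7008    12,534.9053
  8     3,000.00     1,663.4471    13,307.5764
  9    28,000.00    14,422.2070   129,799.8628
  Σ                 31,893.4874   201,698.6461
P = 31,893.4874; D_Mac = 6.32413 yrs; D_mod = 5.87472 yrs.
DV01 ≈ 5.87472 × 31,893.4874 × 0.0001 = 18.736521.

CHF 18.7365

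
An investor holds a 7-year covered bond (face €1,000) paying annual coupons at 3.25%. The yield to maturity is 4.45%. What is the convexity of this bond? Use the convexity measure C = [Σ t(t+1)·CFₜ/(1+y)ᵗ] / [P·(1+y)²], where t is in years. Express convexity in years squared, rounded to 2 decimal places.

With y = 0.0445:
  t   CF        PV=CF/(1+0.0445)^t    t·PV        t(t+1)·PV
  1        32.50        31.1154        31.1154          62.2307
  2        32.50        29.7897        59.5794         178.7383
  3        32.50        28.5206        85.5617         342.2467
  4        32.50        27.3055       109.2219         546.1093
  5        32.50        26.1421       130.7107         784.2642
  6        32.50        25.0284       150.1703       1,051.1919
  7     1,032.50       761.2564     5,328.7947      42,630.3577
  Σ                    929.1580     5,895.1540      45,595.1389
P = 929.1580.
Convexity = Σ t(t+1)·PV / [P·(1+y)²] = 45,595.1389 / (929.1580 × 1.090980) = 44.97924.

44.98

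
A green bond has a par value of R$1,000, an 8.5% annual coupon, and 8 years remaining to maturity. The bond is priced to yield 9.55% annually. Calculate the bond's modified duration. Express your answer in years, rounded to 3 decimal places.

Periodic yield y = 0.0955. First find Macaulay duration:
  t   CF        PV=CF/(1+0.0955)^t    t·PV
  1        85.00        77.5901        77.5901
  2        85.00        70.8262       141.6525
  3        85.00        64.6520       193.9559
  4        85.00        59.0159       236.0638
  5        85.00        53.8712       269.3562
  6        85.00        49.1750       295.0502
  7        85.00        44.8882       314.2174
  8     1,085.00       523.0349     4,184.2793
  Σ                    943.0537     5,712.1655
P = 943.0537; Macaulay duration = 5,712.1655 / 943.0537 = 6.05709 years.
Modified duration = D_Mac / (1 + y) = 6.05709 / 1.0955 = 5.52907 years.

5.529 years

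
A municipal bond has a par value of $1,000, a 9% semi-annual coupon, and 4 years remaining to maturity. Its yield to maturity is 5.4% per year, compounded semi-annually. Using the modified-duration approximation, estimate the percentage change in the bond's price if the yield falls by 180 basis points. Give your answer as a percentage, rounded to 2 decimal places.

+6.11%

Periodic yield y = 0.027. Modified duration first:
  t   CF        PV=CF/(1+0.027)^t    t·PV
  1        45.00        43.8169        43.8169
  2        45.00        42.6650        85.3300
  3        45.00        41.5433       124.6300
  4        45.00        40.4511       161.8046
  5        45.00        39.3877       196.9384
  6        45.00        38.3522       230.1130
  7        45.00        37.3439       261.4071
  8     1,045.00       844.4088     6,755.2703
  Σ                  1,127.9689     7,859.3102
P = 1,127.9689; D_Mac = 6.96767 half-year periods = 3.48383 yrs; D_mod = 3.48383/(1+0.027) = 3.39224 yrs.
ΔP/P ≈ -D_mod · Δy = -3.39224 × (-0.018) = +0.061060 = +6.1060%.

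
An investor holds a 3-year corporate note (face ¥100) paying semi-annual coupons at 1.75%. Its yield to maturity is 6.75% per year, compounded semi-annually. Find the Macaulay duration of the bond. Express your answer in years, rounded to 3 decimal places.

Periodic yield y = 0.03375. Discount each cash flow and weight by its period:
  t   CF        PV=CF/(1+0.03375)^t    t·PV
  1        0.875         0.8464         0.8464
  2        0.875         0.8188         1.6376
  3        0.875         0.7921         2.3762
  4        0.875         0.7662         3.0648
  5        0.875         0.7412         3.7060
  6      100.875        82.6591       495.9543
  Σ                     86.6237       507.5853
Price P = Σ PV = 86.6237.
Macaulay duration = Σ(t·PV) / P = 507.5853 / 86.6237 = 5.85966 half-year periods.
In years: 5.85966 / 2 = 2.92983 years.

2.930 years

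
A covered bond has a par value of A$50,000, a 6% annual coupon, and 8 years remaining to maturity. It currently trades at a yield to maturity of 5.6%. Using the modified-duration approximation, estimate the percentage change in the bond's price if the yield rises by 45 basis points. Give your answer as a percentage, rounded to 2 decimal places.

Periodic yield y = 0.056. Modified duration first:
  t   CF        PV=CF/(1+0.056)^t    t·PV
  1     3,000.00     2,840.9091     2,840.9091
  2     3,000.00     2,690.2548     5,380.5096
  3     3,000.00     2,547.5898     7,642.7694
  4     3,000.00     2,412.4903     9,649.9613
  5     3,000.00     2,284.5552    11,422.7762
  6     3,000.00     2,163.4046    12,980.4275
  7     3,000.00     2,048.6786    14,340.7501
  8    53,000.00    34,273.9788   274,191.8306
  Σ                 51,261.8613   338,449.9338
P = 51,261.8613; D_Mac = 6.60237 yrs; D_mod = 6.60237/(1+0.056) = 6.25225 yrs.
ΔP/P ≈ -D_mod · Δy = -6.25225 × (+0.0045) = -0.028135 = -2.8135%.

-2.81%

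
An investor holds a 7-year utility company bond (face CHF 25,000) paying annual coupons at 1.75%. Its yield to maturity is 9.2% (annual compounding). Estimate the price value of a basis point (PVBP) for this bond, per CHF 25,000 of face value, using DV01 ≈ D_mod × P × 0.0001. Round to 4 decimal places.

Periodic yield y = 0.092.
  t   CF        PV=CF/(1+0.092)^t    t·PV
  1       437.50       400.6410       400.6410
  2       437.50       366.8874       733.7748
  3       437.50       335.9775     1,007.9324
  4       437.50       307.6717     1,230.6867
  5       437.50       281.7506     1,408.7531
  6       437.50       258.0134     1,548.0803
  7    25,437.50    13,737.7610    96,164.3273
  Σ                 15,688.7026   102,494.1955
P = 15,688.7026; D_Mac = 6.53299 yrs; D_mod = 5.98259 yrs.
DV01 ≈ 5.98259 × 15,688.7026 × 0.0001 = 9.385915.

CHF 9.3859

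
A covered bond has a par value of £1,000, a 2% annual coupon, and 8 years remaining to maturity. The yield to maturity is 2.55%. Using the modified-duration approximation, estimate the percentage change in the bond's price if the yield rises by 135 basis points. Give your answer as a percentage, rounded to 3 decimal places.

Periodic yield y = 0.0255. Modified duration first:
  t   CF        PV=CF/(1+0.0255)^t    t·PV
  1        20.00        19.5027        19.5027
  2        20.00        19.0177        38.0355
  3        20.00        18.5448        55.6345
  4        20.00        18.0837        72.3348
  5        20.00        17.6340        88.1702
  6        20.00        17.1955       103.1733
  7        20.00        16.7680       117.3758
  8     1,020.00       833.9017     6,671.2135
  Σ                    960.6482     7,165.4402
P = 960.6482; D_Mac = 7.45896 yrs; D_mod = 7.45896/(1+0.0255) = 7.27349 yrs.
ΔP/P ≈ -D_mod · Δy = -7.27349 × (+0.0135) = -0.098192 = -9.8192%.

-9.819%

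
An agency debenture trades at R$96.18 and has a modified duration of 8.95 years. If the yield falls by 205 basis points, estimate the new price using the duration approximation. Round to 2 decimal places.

R$113.83

Duration approximation: ΔP/P ≈ -D_mod · Δy = -8.95 × (-0.0205) = +0.183475.
New price ≈ 96.18 × (1 + 0.183475) = 113.8266255.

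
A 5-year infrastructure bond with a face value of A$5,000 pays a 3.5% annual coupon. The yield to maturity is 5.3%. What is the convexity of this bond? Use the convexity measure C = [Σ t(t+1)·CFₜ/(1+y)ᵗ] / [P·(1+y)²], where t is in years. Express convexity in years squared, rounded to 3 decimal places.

24.600

With y = 0.053:
  t   CF        PV=CF/(1+0.053)^t    t·PV        t(t+1)·PV
  1       175.00       166.1918       166.1918         332.3837
  2       175.00       157.8270       315.6540         946.9620
  3       175.00       149.8832       449.6496       1,798.5983
  4       175.00       142.3392       569.3569       2,846.7843
  5     5,175.00     3,997.3161    19,986.5807     119,919.4845
  Σ                  4,613.5574    21,487.4330     125,844.2128
P = 4,613.5574.
Convexity = Σ t(t+1)·PV / [P·(1+y)²] = 125,844.2128 / (4,613.5574 × 1.108809) = 24.60031.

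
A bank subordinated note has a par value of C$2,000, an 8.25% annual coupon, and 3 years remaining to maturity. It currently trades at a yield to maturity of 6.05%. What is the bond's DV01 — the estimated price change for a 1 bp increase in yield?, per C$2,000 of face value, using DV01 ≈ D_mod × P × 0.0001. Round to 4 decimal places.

C$0.5558

Periodic yield y = 0.0605.
  t   CF        PV=CF/(1+0.0605)^t    t·PV
  1       165.00       155.5870       155.5870
  2       165.00       146.7110       293.4219
  3     2,165.00     1,815.2058     5,445.6175
  Σ                  2,117.5038     5,894.6265
P = 2,117.5038; D_Mac = 2.78376 yrs; D_mod = 2.62495 yrs.
DV01 ≈ 2.62495 × 2,117.5038 × 0.0001 = 0.555835.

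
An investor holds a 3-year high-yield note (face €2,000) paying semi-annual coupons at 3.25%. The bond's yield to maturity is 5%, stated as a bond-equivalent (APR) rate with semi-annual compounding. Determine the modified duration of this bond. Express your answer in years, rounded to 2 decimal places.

Periodic yield y = 0.025. First find Macaulay duration:
  t   CF        PV=CF/(1+0.025)^t    t·PV
  1        32.50        31.7073        31.7073
  2        32.50        30.9340        61.8679
  3        32.50        30.1795        90.5384
  4        32.50        29.4434       117.7736
  5        32.50        28.7253       143.6263
  6     2,032.50     1,752.6184    10,515.7103
  Σ                  1,903.6078    10,961.2239
P = 1,903.6078; Macaulay duration = 10,961.2239 / 1,903.6078 = 5.75813 half-year periods = 2.87907 years.
Modified duration = D_Mac / (1 + y) = 2.87907 / 1.025 = 2.80884 years.

2.81 years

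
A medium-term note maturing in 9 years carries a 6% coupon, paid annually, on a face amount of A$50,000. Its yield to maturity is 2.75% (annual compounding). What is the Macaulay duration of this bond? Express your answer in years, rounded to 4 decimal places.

7.4267 years

Periodic yield y = 0.0275. Discount each cash flow and weight by its year:
  t   CF        PV=CF/(1+0.0275)^t    t·PV
  1     3,000.00     2,919.7080     2,919.7080
  2     3,000.00     2,841.5650     5,683.1300
  3     3,000.00     2,765.5134     8,296.5401
  4     3,000.00     2,691.4972    10,765.9888
  5     3,000.00     2,619.4620    13,097.3100
  6     3,000.00     2,549.3547    15,296.1284
  7     3,000.00     2,481.1238    17,367.8668
  8     3,000.00     2,414.7191    19,317.7525
  9    53,000.00    41,518.2839   373,664.5555
  Σ                 62,801.2272   466,408.9802
Price P = Σ PV = 62,801.2272.
Macaulay duration = Σ(t·PV) / P = 466,408.9802 / 62,801.2272 = 7.42675 years.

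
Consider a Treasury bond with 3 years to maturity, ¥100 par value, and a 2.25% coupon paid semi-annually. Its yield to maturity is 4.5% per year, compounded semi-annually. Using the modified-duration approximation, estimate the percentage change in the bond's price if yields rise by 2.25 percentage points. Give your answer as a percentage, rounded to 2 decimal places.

Periodic yield y = 0.0225. Modified duration first:
  t   CF        PV=CF/(1+0.0225)^t    t·PV
  1        1.125         1.1002         1.1002
  2        1.125         1.0760         2.1521
  3        1.125         1.0524         3.1571
  4        1.125         1.0292         4.1168
  5        1.125         1.0066         5.0328
  6      101.125        88.4868       530.9210
  Σ                     93.7512       546.4799
P = 93.7512; D_Mac = 5.82904 half-year periods = 2.91452 yrs; D_mod = 2.91452/(1+0.0225) = 2.85039 yrs.
ΔP/P ≈ -D_mod · Δy = -2.85039 × (+0.0225) = -0.064134 = -6.4134%.

-6.41%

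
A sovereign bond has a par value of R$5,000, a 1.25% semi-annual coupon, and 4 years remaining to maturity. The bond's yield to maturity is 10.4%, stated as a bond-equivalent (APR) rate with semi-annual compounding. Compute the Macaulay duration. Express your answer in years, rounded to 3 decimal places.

3.893 years

Periodic yield y = 0.052. Discount each cash flow and weight by its period:
  t   CF        PV=CF/(1+0.052)^t    t·PV
  1        31.25        29.7053        29.7053
  2        31.25        28.2370        56.4740
  3        31.25        26.8413        80.5238
  4        31.25        25.5145       102.0580
  5        31.25        24.2533       121.2666
  6        31.25        23.0545       138.3270
  7        31.25        21.9149       153.4044
  8     5,031.25     3,353.8990    26,831.1919
  Σ                  3,533.4198    27,512.9510
Price P = Σ PV = 3,533.4198.
Macaulay duration = Σ(t·PV) / P = 27,512.9510 / 3,533.4198 = 7.78649 half-year periods.
In years: 7.78649 / 2 = 3.89325 years.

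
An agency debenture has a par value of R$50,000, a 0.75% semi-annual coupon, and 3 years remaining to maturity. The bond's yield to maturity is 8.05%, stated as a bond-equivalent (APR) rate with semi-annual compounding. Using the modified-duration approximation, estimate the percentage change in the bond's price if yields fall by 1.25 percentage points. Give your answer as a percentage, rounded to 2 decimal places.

Periodic yield y = 0.04025. Modified duration first:
  t   CF        PV=CF/(1+0.04025)^t    t·PV
  1       187.50       180.2451       180.2451
  2       187.50       173.2710       346.5420
  3       187.50       166.5667       499.7000
  4       187.50       160.1218       640.4871
  5       187.50       153.9262       769.6312
  6    50,187.50    39,606.7508   237,640.5048
  Σ                 40,440.8816   240,077.1101
P = 40,440.8816; D_Mac = 5.93650 half-year periods = 2.96825 yrs; D_mod = 2.96825/(1+0.04025) = 2.85340 yrs.
ΔP/P ≈ -D_mod · Δy = -2.85340 × (-0.0125) = +0.035667 = +3.5667%.

+3.57%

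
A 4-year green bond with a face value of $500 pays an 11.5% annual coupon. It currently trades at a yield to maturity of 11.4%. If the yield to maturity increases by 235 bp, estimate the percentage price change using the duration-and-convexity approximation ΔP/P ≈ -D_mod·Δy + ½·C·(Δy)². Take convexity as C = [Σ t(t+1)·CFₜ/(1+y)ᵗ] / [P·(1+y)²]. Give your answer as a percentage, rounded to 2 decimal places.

With y = 0.114:
  t   CF        PV=CF/(1+0.114)^t    t·PV        t(t+1)·PV
  1        57.50        51.6158        51.6158         103.2316
  2        57.50        46.3338        92.6675         278.0025
  3        57.50        41.5922       124.7767         499.1068
  4       557.50       361.9963     1,447.9851       7,239.9256
  Σ                    501.5381     1,717.0451       8,120.2666
P = 501.5381; D_Mac = 3.42356 yrs; D_mod = 3.07321 yrs; C = 13.04656.
Duration effect: -3.07321 × (+0.0235) = -0.072220
Convexity effect: 0.5 × 13.04656 × (0.0235)² = +0.0036025
ΔP/P ≈ -0.072220 + 0.0036025 = -0.068618 = -6.8618%.

-6.86%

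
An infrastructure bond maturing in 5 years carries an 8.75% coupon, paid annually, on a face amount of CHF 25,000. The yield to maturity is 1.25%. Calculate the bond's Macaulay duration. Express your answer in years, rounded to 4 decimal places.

4.3730 years

Periodic yield y = 0.0125. Discount each cash flow and weight by its year:
  t   CF        PV=CF/(1+0.0125)^t    t·PV
  1     2,187.50     2,160.4938     2,160.4938
  2     2,187.50     2,133.8211     4,267.6421
  3     2,187.50     2,107.4776     6,322.4328
  4     2,187.50     2,081.4594     8,325.8374
  5    27,187.50    25,550.1889   127,750.9444
  Σ                 34,033.4407   148,827.3505
Price P = Σ PV = 34,033.4407.
Macaulay duration = Σ(t·PV) / P = 148,827.3505 / 34,033.4407 = 4.37297 years.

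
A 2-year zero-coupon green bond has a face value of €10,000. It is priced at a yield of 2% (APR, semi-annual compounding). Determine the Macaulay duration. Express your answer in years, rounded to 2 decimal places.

A zero-coupon bond has a single cash flow at maturity, so its Macaulay duration equals its maturity: 2 years.
(Equivalently: 4 semi-annual periods ÷ 2 = 2 years.)

2.00 years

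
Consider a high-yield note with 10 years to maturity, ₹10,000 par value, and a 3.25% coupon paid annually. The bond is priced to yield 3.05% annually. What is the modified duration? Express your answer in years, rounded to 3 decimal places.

8.451 years

Periodic yield y = 0.0305. First find Macaulay duration:
  t   CF        PV=CF/(1+0.0305)^t    t·PV
  1       325.00       315.3809       315.3809
  2       325.00       306.0465       612.0929
  3       325.00       296.9883       890.9650
  4       325.00       288.1983     1,152.7931
  5       325.00       279.6684     1,398.3419
  6       325.00       271.3910     1,628.3458
  7       325.00       263.3585     1,843.5097
  8       325.00       255.5638     2,044.5107
  9       325.00       247.9998     2,231.9985
  10   10,325.00     7,645.5741    76,455.7405
  Σ                 10,170.1696    88,573.6790
P = 10,170.1696; Macaulay duration = 88,573.6790 / 10,170.1696 = 8.70916 years.
Modified duration = D_Mac / (1 + y) = 8.70916 / 1.0305 = 8.45140 years.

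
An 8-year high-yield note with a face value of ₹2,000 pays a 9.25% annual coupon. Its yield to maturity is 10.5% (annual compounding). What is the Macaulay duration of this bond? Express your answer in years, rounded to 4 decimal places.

5.9160 years

Periodic yield y = 0.105. Discount each cash flow and weight by its year:
  t   CF        PV=CF/(1+0.105)^t    t·PV
  1       185.00       167.4208       167.4208
  2       185.00       151.5120       303.0241
  3       185.00       137.1150       411.3449
  4       185.00       124.0860       496.3438
  5       185.00       112.2950       561.4749
  6       185.00       101.6244       609.7465
  7       185.00        91.9678       643.7746
  8     2,185.00       982.9993     7,863.9946
  Σ                  1,869.0203    11,057.1242
Price P = Σ PV = 1,869.0203.
Macaulay duration = Σ(t·PV) / P = 11,057.1242 / 1,869.0203 = 5.91600 years.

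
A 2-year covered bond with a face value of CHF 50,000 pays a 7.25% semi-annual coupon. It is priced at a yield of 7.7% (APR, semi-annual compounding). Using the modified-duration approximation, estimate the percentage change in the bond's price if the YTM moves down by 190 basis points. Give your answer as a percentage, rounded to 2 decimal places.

Periodic yield y = 0.0385. Modified duration first:
  t   CF        PV=CF/(1+0.0385)^t    t·PV
  1     1,812.50     1,745.3057     1,745.3057
  2     1,812.50     1,680.6025     3,361.2051
  3     1,812.50     1,618.2981     4,854.8942
  4    51,812.50    44,545.9827   178,183.9309
  Σ                 49,590.1891   188,145.3359
P = 49,590.1891; D_Mac = 3.79400 half-year periods = 1.89700 yrs; D_mod = 1.89700/(1+0.0385) = 1.82667 yrs.
ΔP/P ≈ -D_mod · Δy = -1.82667 × (-0.019) = +0.034707 = +3.4707%.

+3.47%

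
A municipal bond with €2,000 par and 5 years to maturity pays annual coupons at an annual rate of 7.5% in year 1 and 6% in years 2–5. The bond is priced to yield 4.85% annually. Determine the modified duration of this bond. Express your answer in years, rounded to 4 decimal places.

Periodic yield y = 0.0485. First find Macaulay duration:
  t   CF        PV=CF/(1+0.0485)^t    t·PV
  1       150.00       143.0615       143.0615
  2       120.00       109.1552       218.3104
  3       120.00       104.1060       312.3181
  4       120.00        99.2905       397.1618
  5     2,120.00     1,672.9913     8,364.9566
  Σ                  2,128.6045     9,435.8084
P = 2,128.6045; Macaulay duration = 9,435.8084 / 2,128.6045 = 4.43286 years.
Modified duration = D_Mac / (1 + y) = 4.43286 / 1.0485 = 4.22781 years.

4.2278 years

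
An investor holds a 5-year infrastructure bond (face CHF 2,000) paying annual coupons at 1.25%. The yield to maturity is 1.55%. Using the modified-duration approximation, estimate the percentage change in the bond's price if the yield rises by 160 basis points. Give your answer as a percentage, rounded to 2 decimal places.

Periodic yield y = 0.0155. Modified duration first:
  t   CF        PV=CF/(1+0.0155)^t    t·PV
  1        25.00        24.6184        24.6184
  2        25.00        24.2427        48.4853
  3        25.00        23.8726        71.6179
  4        25.00        23.5082        94.0330
  5     2,025.00     1,875.1041     9,375.5206
  Σ                  1,971.3461     9,614.2752
P = 1,971.3461; D_Mac = 4.87701 yrs; D_mod = 4.87701/(1+0.0155) = 4.80257 yrs.
ΔP/P ≈ -D_mod · Δy = -4.80257 × (+0.016) = -0.076841 = -7.6841%.

-7.68%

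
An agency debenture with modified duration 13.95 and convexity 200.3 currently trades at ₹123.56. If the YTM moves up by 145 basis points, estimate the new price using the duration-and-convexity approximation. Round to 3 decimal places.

₹101.169

Duration effect: -D_mod·Δy = -13.95 × (+0.0145) = -0.202275
Convexity effect: ½·C·(Δy)² = 0.5 × 200.3 × (0.0145)² = +0.0210565375
ΔP/P ≈ -0.202275 + 0.0210565375 = -0.1812184625
New price ≈ 123.56 × (1 - 0.1812184625) = 101.1686467735.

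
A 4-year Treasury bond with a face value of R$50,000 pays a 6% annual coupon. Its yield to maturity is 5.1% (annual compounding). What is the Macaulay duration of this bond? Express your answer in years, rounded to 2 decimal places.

3.68 years

Periodic yield y = 0.051. Discount each cash flow and weight by its year:
  t   CF        PV=CF/(1+0.051)^t    t·PV
  1     3,000.00     2,854.4244     2,854.4244
  2     3,000.00     2,715.9128     5,431.8256
  3     3,000.00     2,584.1226     7,752.3677
  4    53,000.00    43,437.5184   173,750.0734
  Σ                 51,591.9781   189,788.6911
Price P = Σ PV = 51,591.9781.
Macaulay duration = Σ(t·PV) / P = 189,788.6911 / 51,591.9781 = 3.67865 years.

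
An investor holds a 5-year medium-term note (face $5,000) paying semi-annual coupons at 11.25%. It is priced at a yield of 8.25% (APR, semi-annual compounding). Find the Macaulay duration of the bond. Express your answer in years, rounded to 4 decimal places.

Periodic yield y = 0.04125. Discount each cash flow and weight by its period:
  t   CF        PV=CF/(1+0.04125)^t    t·PV
  1       281.25       270.1080       270.1080
  2       281.25       259.4075       518.8150
  3       281.25       249.1308       747.3925
  4       281.25       239.2613       957.0452
  5       281.25       229.7828     1,148.9138
  6       281.25       220.6797     1,324.0784
  7       281.25       211.9373     1,483.5612
  8       281.25       203.5412     1,628.3299
  9       281.25       195.4778     1,759.3000
  10    5,281.25     3,525.2229    35,252.2290
  Σ                  5,604.5494    45,089.7731
Price P = Σ PV = 5,604.5494.
Macaulay duration = Σ(t·PV) / P = 45,089.7731 / 5,604.5494 = 8.04521 half-year periods.
In years: 8.04521 / 2 = 4.02260 years.

4.0226 years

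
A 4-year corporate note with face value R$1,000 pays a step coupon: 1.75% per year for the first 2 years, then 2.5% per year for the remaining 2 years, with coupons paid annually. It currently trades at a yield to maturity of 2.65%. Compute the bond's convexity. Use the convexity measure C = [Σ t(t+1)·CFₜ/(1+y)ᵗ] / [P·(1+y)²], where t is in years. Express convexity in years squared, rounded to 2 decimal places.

18.28

With y = 0.0265:
  t   CF        PV=CF/(1+0.0265)^t    t·PV        t(t+1)·PV
  1        17.50        17.0482        17.0482          34.0964
  2        17.50        16.6081        33.2162          99.6486
  3        25.00        23.1134        69.3401         277.3604
  4     1,025.00       923.1835     3,692.7341      18,463.6707
  Σ                    979.9532     3,812.3387      18,874.7762
P = 979.9532.
Convexity = Σ t(t+1)·PV / [P·(1+y)²] = 18,874.7762 / (979.9532 × 1.053702) = 18.27926.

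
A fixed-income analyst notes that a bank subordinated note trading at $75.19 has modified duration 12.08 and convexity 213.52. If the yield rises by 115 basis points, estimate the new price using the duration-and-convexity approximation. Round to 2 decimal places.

Duration effect: -D_mod·Δy = -12.08 × (+0.0115) = -0.138920
Convexity effect: ½·C·(Δy)² = 0.5 × 213.52 × (0.0115)² = +0.01411901
ΔP/P ≈ -0.138920 + 0.01411901 = -0.12480099
New price ≈ 75.19 × (1 - 0.12480099) = 65.8062135619.

$65.81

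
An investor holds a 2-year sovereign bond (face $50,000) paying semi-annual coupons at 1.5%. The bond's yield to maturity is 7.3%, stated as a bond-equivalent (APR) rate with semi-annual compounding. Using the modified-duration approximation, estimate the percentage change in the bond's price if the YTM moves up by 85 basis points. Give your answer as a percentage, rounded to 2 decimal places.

-1.62%

Periodic yield y = 0.0365. Modified duration first:
  t   CF        PV=CF/(1+0.0365)^t    t·PV
  1       375.00       361.7945       361.7945
  2       375.00       349.0540       698.1081
  3       375.00       336.7622     1,010.2866
  4    50,375.00    43,645.3352   174,581.3409
  Σ                 44,692.9460   176,651.5300
P = 44,692.9460; D_Mac = 3.95256 half-year periods = 1.97628 yrs; D_mod = 1.97628/(1+0.0365) = 1.90669 yrs.
ΔP/P ≈ -D_mod · Δy = -1.90669 × (+0.0085) = -0.016207 = -1.6207%.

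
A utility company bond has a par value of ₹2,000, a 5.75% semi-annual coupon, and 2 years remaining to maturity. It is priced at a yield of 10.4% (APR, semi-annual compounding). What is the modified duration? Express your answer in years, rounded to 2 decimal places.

1.82 years

Periodic yield y = 0.052. First find Macaulay duration:
  t   CF        PV=CF/(1+0.052)^t    t·PV
  1        57.50        54.6578        54.6578
  2        57.50        51.9561       103.9122
  3        57.50        49.3879       148.1637
  4     2,057.50     1,679.8747     6,719.4987
  Σ                  1,835.8765     7,026.2324
P = 1,835.8765; Macaulay duration = 7,026.2324 / 1,835.8765 = 3.82718 half-year periods = 1.91359 years.
Modified duration = D_Mac / (1 + y) = 1.91359 / 1.052 = 1.81900 years.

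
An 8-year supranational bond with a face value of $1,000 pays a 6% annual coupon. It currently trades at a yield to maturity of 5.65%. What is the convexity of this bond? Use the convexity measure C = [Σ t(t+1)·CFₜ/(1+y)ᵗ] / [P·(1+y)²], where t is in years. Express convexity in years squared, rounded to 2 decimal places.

With y = 0.0565:
  t   CF        PV=CF/(1+0.0565)^t    t·PV        t(t+1)·PV
  1        60.00        56.7913        56.7913         113.5826
  2        60.00        53.7542       107.5084         322.5251
  3        60.00        50.8795       152.6385         610.5539
  4        60.00        48.1585       192.6341         963.1707
  5        60.00        45.5831       227.9154       1,367.4926
  6        60.00        43.1454       258.8722       1,812.1057
  7        60.00        40.8380       285.8662       2,286.9295
  8     1,060.00       682.8886     5,463.1087      49,167.9782
  Σ                  1,022.0386     6,745.3348      56,644.3382
P = 1,022.0386.
Convexity = Σ t(t+1)·PV / [P·(1+y)²] = 56,644.3382 / (1,022.0386 × 1.116192) = 49.65354.

49.65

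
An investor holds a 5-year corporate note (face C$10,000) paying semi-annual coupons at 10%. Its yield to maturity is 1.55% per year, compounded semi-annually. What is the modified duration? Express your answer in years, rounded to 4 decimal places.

4.1891 years

Periodic yield y = 0.00775. First find Macaulay duration:
  t   CF        PV=CF/(1+0.00775)^t    t·PV
  1       500.00       496.1548       496.1548
  2       500.00       492.3392       984.6783
  3       500.00       488.5529     1,465.6587
  4       500.00       484.7957     1,939.1829
  5       500.00       481.0674     2,405.3372
  6       500.00       477.3678     2,864.2071
  7       500.00       473.6967     3,315.8769
  8       500.00       470.0538     3,760.4302
  9       500.00       466.4389     4,197.9499
  10   10,500.00     9,719.8873    97,198.8733
  Σ                 14,050.3546   118,628.3493
P = 14,050.3546; Macaulay duration = 118,628.3493 / 14,050.3546 = 8.44309 half-year periods = 4.22154 years.
Modified duration = D_Mac / (1 + y) = 4.22154 / 1.00775 = 4.18908 years.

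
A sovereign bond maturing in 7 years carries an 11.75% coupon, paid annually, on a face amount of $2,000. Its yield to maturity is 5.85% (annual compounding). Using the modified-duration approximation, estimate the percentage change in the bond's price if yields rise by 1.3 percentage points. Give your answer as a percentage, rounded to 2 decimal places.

Periodic yield y = 0.0585. Modified duration first:
  t   CF        PV=CF/(1+0.0585)^t    t·PV
  1       235.00       222.0123       222.0123
  2       235.00       209.7424       419.4847
  3       235.00       198.1505       594.4516
  4       235.00       187.1994       748.7975
  5       235.00       176.8535       884.2673
  6       235.00       167.0793     1,002.4759
  7     2,235.00     1,501.2101    10,508.4710
  Σ                  2,662.2475    14,379.9604
P = 2,662.2475; D_Mac = 5.40144 yrs; D_mod = 5.40144/(1+0.0585) = 5.10292 yrs.
ΔP/P ≈ -D_mod · Δy = -5.10292 × (+0.013) = -0.066338 = -6.6338%.

-6.63%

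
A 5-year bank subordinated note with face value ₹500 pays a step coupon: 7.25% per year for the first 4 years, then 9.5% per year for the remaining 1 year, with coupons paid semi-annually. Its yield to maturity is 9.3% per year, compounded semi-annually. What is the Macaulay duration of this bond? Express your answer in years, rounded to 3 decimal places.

4.253 years

Periodic yield y = 0.0465. Discount each cash flow and weight by its period:
  t   CF        PV=CF/(1+0.0465)^t    t·PV
  1       18.125        17.3196        17.3196
  2       18.125        16.5501        33.1001
  3       18.125        15.8147        47.4440
  4       18.125        15.1120        60.4479
  5       18.125        14.4405        72.2024
  6       18.125        13.7988        82.7930
  7       18.125        13.1857        92.2999
  8       18.125        12.5998       100.7985
  9       23.750        15.7765       141.9885
  10     523.750       332.4541     3,324.5411
  Σ                    467.0518     3,972.9352
Price P = Σ PV = 467.0518.
Macaulay duration = Σ(t·PV) / P = 3,972.9352 / 467.0518 = 8.50641 half-year periods.
In years: 8.50641 / 2 = 4.25321 years.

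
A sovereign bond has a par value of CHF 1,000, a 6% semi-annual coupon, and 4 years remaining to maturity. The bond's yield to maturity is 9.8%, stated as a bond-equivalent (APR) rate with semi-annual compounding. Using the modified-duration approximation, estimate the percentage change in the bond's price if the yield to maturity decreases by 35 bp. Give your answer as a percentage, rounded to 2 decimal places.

+1.20%

Periodic yield y = 0.049. Modified duration first:
  t   CF        PV=CF/(1+0.049)^t    t·PV
  1        30.00        28.5987        28.5987
  2        30.00        27.2628        54.5256
  3        30.00        25.9893        77.9679
  4        30.00        24.7753        99.1013
  5        30.00        23.6180       118.0902
  6        30.00        22.5148       135.0889
  7        30.00        21.4631       150.2418
  8     1,030.00       702.4790     5,619.8317
  Σ                    876.7010     6,283.4460
P = 876.7010; D_Mac = 7.16715 half-year periods = 3.58357 yrs; D_mod = 3.58357/(1+0.049) = 3.41618 yrs.
ΔP/P ≈ -D_mod · Δy = -3.41618 × (-0.0035) = +0.011957 = +1.1957%.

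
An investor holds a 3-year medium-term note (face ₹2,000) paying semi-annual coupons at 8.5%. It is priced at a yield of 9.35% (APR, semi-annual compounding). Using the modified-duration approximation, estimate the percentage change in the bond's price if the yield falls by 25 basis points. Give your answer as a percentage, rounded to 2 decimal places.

+0.65%

Periodic yield y = 0.04675. Modified duration first:
  t   CF        PV=CF/(1+0.04675)^t    t·PV
  1        85.00        81.2037        81.2037
  2        85.00        77.5770       155.1540
  3        85.00        74.1123       222.3368
  4        85.00        70.8022       283.2090
  5        85.00        67.6401       338.2004
  6     2,085.00     1,585.0693     9,510.4155
  Σ                  1,956.4046    10,590.5194
P = 1,956.4046; D_Mac = 5.41326 half-year periods = 2.70663 yrs; D_mod = 2.70663/(1+0.04675) = 2.58574 yrs.
ΔP/P ≈ -D_mod · Δy = -2.58574 × (-0.0025) = +0.006464 = +0.6464%.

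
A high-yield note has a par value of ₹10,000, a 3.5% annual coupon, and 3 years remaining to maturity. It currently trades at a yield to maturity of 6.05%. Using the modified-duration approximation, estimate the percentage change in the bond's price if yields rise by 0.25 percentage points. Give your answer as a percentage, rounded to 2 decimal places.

-0.68%

Periodic yield y = 0.0605. Modified duration first:
  t   CF        PV=CF/(1+0.0605)^t    t·PV
  1       350.00       330.0330       330.0330
  2       350.00       311.2051       622.4102
  3    10,350.00     8,677.7739    26,033.3218
  Σ                  9,319.0120    26,985.7649
P = 9,319.0120; D_Mac = 2.89578 yrs; D_mod = 2.89578/(1+0.0605) = 2.73058 yrs.
ΔP/P ≈ -D_mod · Δy = -2.73058 × (+0.0025) = -0.006826 = -0.6826%.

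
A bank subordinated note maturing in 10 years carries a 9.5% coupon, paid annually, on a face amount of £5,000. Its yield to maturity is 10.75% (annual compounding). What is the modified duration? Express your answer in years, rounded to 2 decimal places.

6.09 years

Periodic yield y = 0.1075. First find Macaulay duration:
  t   CF        PV=CF/(1+0.1075)^t    t·PV
  1       475.00       428.8939       428.8939
  2       475.00       387.2631       774.5262
  3       475.00       349.6732     1,049.0197
  4       475.00       315.7321     1,262.9282
  5       475.00       285.0854     1,425.4269
  6       475.00       257.4134     1,544.4806
  7       475.00       232.4275     1,626.9923
  8       475.00       209.8668     1,678.9344
  9       475.00       189.4960     1,705.4638
  10    5,475.00     1,972.1810    19,721.8102
  Σ                  4,628.0324    31,218.4762
P = 4,628.0324; Macaulay duration = 31,218.4762 / 4,628.0324 = 6.74552 years.
Modified duration = D_Mac / (1 + y) = 6.74552 / 1.1075 = 6.09076 years.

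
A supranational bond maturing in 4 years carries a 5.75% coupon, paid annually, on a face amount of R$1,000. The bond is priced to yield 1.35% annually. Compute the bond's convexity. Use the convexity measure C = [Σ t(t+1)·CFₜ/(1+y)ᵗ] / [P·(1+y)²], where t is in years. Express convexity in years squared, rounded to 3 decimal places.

17.602

With y = 0.0135:
  t   CF        PV=CF/(1+0.0135)^t    t·PV        t(t+1)·PV
  1        57.50        56.7341        56.7341         113.4682
  2        57.50        55.9784       111.9568         335.8703
  3        57.50        55.2327       165.6982         662.7929
  4     1,057.50     1,002.2715     4,009.0858      20,045.4292
  Σ                  1,170.2167     4,343.4749      21,157.5605
P = 1,170.2167.
Convexity = Σ t(t+1)·PV / [P·(1+y)²] = 21,157.5605 / (1,170.2167 × 1.027182) = 17.60159.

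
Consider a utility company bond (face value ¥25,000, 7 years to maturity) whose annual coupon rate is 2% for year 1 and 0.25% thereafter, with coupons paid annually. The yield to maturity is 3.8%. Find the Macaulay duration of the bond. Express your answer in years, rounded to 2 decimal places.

6.81 years

Periodic yield y = 0.038. Discount each cash flow and weight by its year:
  t   CF        PV=CF/(1+0.038)^t    t·PV
  1       500.00       481.6956       481.6956
  2        62.50        58.0077       116.0153
  3        62.50        55.8841       167.6522
  4        62.50        53.8382       215.3528
  5        62.50        51.8673       259.3363
  6        62.50        49.9685       299.8107
  7    25,062.50    19,303.8047   135,126.6330
  Σ                 20,055.0659   136,666.4959
Price P = Σ PV = 20,055.0659.
Macaulay duration = Σ(t·PV) / P = 136,666.4959 / 20,055.0659 = 6.81456 years.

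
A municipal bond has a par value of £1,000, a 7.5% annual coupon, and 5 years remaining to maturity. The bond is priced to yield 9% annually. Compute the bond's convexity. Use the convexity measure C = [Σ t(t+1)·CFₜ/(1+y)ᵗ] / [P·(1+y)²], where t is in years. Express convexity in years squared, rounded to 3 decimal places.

20.767

With y = 0.09:
  t   CF        PV=CF/(1+0.09)^t    t·PV        t(t+1)·PV
  1        75.00        68.8073        68.8073         137.6147
  2        75.00        63.1260       126.2520         378.7560
  3        75.00        57.9138       173.7413         694.9651
  4        75.00        53.1319       212.5276       1,062.6378
  5     1,075.00       698.6762     3,493.3812      20,960.2872
  Σ                    941.6552     4,074.7094      23,234.2608
P = 941.6552.
Convexity = Σ t(t+1)·PV / [P·(1+y)²] = 23,234.2608 / (941.6552 × 1.188100) = 20.76749.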